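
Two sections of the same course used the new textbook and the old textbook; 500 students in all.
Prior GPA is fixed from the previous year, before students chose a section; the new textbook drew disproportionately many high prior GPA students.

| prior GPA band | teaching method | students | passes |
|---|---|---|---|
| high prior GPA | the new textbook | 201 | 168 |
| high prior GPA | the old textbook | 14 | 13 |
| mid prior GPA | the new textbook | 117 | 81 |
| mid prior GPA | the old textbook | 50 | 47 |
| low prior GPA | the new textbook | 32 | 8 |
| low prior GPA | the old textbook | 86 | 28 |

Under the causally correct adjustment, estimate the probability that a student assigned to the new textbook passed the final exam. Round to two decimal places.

0.65

Within every prior GPA band level the old textbook has the higher rate, yet pooled the new textbook does — Simpson's reversal.
The imbalance in prior GPA band arose from how students were allocated, not from anything the teaching method did; and prior GPA band independently affects the outcome. The pooled gap is confounded — condition on prior GPA band.
Standardising the new textbook to the population prior GPA band mix: 0.430·168/201 + 0.334·81/117 + 0.236·8/32 = 0.650.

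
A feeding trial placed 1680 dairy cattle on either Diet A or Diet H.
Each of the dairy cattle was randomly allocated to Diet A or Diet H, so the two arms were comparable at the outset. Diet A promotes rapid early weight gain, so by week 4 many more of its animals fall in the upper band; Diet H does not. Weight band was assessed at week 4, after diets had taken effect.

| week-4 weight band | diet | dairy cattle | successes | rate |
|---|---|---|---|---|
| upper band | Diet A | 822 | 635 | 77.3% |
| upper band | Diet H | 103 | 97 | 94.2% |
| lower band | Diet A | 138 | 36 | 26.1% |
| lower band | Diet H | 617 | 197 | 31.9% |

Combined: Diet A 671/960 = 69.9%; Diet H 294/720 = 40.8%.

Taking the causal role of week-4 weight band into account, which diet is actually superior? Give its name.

The stratified and pooled comparisons disagree (Diet H wins within each week-4 weight band; Diet A wins overall), so the answer turns on the causal role of week-4 weight band.
Week-4 weight band is recorded after the diet and is itself shifted by it — it sits on the causal path from diet to outcome. Conditioning on a mediator would strip out part of the effect we want; the pooled comparison gives the total causal effect.
Pooled: Diet A 69.9% vs Diet H 40.8%; Diet A is higher overall.

Diet A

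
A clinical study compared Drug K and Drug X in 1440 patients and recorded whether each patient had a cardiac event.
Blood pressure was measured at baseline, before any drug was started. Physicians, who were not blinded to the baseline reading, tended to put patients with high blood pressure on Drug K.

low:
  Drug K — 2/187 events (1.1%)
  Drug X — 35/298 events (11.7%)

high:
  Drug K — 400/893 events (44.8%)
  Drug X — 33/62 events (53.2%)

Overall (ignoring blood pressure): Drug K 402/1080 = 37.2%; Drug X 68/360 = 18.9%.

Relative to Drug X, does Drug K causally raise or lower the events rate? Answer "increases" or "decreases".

decreases

Within every blood pressure level Drug K has the lower rate, yet pooled Drug X does — Simpson's reversal.
Blood pressure is set before the drug has any effect — it is not caused by the drug — and it independently drives the outcome. That makes it a confounder, so the causal comparison is within blood pressure levels.
Within each level — low: 1.1% vs 11.7%; high: 44.8% vs 53.2% — Drug K is lower every time.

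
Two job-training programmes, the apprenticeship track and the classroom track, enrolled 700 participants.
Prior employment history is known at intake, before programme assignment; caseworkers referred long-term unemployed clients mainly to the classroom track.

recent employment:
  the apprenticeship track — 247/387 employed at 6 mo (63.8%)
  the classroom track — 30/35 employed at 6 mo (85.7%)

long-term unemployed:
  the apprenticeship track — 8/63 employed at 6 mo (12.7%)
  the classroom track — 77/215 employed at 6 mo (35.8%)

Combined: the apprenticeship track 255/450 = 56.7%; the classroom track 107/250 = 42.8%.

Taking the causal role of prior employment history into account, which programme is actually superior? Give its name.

Here prior employment history is a common cause — it drives both which programme a case falls under and the outcome. The crude comparison mixes populations; the stratum-specific rates are the causally relevant ones.
Within each level — recent employment: 63.8% vs 85.7%; long-term unemployed: 12.7% vs 35.8% — the classroom track is higher every time.

the classroom track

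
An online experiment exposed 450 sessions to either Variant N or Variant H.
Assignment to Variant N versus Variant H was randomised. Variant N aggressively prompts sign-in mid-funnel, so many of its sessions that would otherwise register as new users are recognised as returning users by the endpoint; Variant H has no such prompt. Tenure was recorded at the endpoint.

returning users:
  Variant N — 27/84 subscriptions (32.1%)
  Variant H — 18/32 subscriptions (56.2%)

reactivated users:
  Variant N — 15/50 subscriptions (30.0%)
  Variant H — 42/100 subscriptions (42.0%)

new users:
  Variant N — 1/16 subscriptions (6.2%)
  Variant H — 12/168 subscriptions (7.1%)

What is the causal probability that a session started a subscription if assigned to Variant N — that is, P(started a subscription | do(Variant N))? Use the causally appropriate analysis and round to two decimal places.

The user tenure-specific comparison favours Variant H throughout, but the pooled figures favour Variant N. The question is whether to condition on user tenure.
User tenure here is a post-treatment variable shaped by the variant; conditioning on it would introduce bias rather than remove it. The overall comparison is the causal one.
So P(outcome | do(Variant N)) is just the pooled rate for Variant N: 43/150 = 0.287.

0.29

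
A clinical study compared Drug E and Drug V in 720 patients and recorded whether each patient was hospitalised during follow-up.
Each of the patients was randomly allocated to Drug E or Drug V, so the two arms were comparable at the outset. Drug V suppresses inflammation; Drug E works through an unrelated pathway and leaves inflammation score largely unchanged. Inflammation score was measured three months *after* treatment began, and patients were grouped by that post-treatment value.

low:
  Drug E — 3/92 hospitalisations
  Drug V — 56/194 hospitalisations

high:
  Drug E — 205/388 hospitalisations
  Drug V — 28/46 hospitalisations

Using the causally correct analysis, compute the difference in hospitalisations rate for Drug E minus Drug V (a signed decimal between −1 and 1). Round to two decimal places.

Inflammation score lies on the pathway drug → inflammation score → outcome, so adjusting for it blocks the indirect effect. For the total causal effect of drug, use the unadjusted pooled rates.
The causal difference is the pooled difference: 0.433 − 0.350 = +0.083.

+0.08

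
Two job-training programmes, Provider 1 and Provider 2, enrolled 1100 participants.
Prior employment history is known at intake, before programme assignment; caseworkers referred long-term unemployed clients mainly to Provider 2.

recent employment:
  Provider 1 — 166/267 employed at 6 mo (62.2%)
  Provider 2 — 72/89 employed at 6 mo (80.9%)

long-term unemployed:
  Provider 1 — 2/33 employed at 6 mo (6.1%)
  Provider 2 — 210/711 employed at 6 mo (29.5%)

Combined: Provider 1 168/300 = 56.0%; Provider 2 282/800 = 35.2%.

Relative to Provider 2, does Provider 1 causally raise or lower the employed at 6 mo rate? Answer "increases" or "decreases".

Prior employment history differs across programmes for reasons unrelated to any effect of the programme itself, and it separately predicts the outcome — a classic confounder. We must compare within prior employment history levels.
Within each level — recent employment: 62.2% vs 80.9%; long-term unemployed: 6.1% vs 29.5% — Provider 2 is higher every time.

decreases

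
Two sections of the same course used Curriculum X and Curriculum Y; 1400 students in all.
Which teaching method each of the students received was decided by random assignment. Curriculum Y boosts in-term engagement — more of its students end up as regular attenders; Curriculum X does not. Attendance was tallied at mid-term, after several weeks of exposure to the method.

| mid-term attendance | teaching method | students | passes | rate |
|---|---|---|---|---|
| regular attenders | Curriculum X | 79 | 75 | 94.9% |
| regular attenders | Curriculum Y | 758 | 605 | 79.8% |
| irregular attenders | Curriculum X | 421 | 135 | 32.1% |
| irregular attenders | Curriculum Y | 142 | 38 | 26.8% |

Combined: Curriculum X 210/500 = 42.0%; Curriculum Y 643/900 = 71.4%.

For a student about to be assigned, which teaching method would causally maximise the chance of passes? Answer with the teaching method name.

Curriculum Y

The stratified and pooled comparisons disagree (Curriculum X wins within each mid-term attendance; Curriculum Y wins overall), so the answer turns on the causal role of mid-term attendance.
Stratifying would compare teaching methods among students the teaching methods themselves sorted into mid-term attendance groups — a form of selection on an intermediate. The unconditioned pooled rates give the total causal effect.
Pooled: Curriculum X 42.0% vs Curriculum Y 71.4%; Curriculum Y is higher overall.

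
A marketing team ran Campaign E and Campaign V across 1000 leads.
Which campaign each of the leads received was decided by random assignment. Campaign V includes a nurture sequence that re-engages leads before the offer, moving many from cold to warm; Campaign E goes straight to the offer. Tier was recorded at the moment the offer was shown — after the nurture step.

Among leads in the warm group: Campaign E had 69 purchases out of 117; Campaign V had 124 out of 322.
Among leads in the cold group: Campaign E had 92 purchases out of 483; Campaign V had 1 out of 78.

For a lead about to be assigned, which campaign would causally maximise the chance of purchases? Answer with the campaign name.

Campaign V

Because the campaign influences engagement tier, engagement tier is a post-treatment mediator, not a confounder. Stratifying on it would bias the estimate; the causal effect is the crude pooled difference.
Pooled: Campaign E 26.8% vs Campaign V 31.2%; Campaign V is higher overall.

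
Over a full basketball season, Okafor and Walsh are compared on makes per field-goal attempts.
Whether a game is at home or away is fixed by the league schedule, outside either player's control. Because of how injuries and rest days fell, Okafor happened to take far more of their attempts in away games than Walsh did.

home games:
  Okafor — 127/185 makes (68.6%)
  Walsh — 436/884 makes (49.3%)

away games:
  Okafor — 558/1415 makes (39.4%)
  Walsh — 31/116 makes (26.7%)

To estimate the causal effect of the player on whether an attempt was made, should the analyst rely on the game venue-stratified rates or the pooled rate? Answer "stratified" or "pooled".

stratified

The game venue-specific comparison favours Okafor throughout, but the pooled figures favour Walsh. The question is whether to condition on game venue.
Game venue differs across players for reasons unrelated to any effect of the player itself, and it separately predicts the outcome — a classic confounder. We must compare within game venue levels.
Within each level — home games: 68.6% vs 49.3%; away games: 39.4% vs 26.7% — Okafor is higher every time.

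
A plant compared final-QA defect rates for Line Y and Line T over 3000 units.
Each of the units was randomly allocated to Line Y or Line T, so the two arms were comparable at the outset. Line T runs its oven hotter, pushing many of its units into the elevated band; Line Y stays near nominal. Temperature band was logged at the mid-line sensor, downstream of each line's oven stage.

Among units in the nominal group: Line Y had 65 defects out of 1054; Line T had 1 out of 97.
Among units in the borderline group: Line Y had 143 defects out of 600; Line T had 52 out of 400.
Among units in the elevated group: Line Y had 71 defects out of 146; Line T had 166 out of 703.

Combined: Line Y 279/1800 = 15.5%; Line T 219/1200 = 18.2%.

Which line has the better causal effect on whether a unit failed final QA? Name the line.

Line Y

Within every in-process temperature band level Line T has the lower rate, yet pooled Line Y does — Simpson's reversal.
In-process temperature band lies on the pathway line → in-process temperature band → outcome, so adjusting for it blocks the indirect effect. For the total causal effect of line, use the unadjusted pooled rates.
Pooled: Line Y 15.5% vs Line T 18.2%; Line Y is lower overall.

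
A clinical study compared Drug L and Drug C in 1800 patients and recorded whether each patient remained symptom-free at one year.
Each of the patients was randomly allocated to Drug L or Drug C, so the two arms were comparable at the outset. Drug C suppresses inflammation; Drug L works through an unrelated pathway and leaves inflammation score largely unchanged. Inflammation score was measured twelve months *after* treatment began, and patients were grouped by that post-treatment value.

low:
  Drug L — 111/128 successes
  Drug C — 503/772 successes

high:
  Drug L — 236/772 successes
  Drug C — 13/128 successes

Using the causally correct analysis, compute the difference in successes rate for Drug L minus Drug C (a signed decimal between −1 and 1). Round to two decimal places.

The distribution of inflammation score is itself part of what the drug does — it is an intermediate outcome. Holding it fixed would remove that part of the effect; the total effect is the pooled difference.
The causal difference is the pooled difference: 0.386 − 0.573 = -0.188.

-0.19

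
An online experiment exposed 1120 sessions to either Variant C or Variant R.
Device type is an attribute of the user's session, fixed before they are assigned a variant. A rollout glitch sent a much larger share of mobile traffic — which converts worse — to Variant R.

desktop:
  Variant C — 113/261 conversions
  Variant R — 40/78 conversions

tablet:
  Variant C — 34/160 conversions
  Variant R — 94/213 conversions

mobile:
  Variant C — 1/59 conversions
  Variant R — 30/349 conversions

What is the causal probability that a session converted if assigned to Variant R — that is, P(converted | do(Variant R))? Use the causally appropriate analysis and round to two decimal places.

0.33

The stratified and pooled comparisons disagree (Variant R wins within each device type; Variant C wins overall), so the answer turns on the causal role of device type.
The imbalance in device type arose from how sessions were allocated, not from anything the variant did; and device type independently affects the outcome. The pooled gap is confounded — condition on device type.
Standardising Variant R to the population device type mix: 0.303·40/78 + 0.333·94/213 + 0.364·30/349 = 0.334.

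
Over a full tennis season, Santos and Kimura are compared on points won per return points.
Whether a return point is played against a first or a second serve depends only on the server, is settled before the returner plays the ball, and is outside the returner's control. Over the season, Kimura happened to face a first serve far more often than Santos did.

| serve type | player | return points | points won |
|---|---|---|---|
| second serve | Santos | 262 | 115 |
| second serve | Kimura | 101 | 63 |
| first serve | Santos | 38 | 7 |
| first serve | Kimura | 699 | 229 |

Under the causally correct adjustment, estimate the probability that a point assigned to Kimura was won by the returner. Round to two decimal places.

0.43

Serve type is set before the player has any effect — it is not caused by the player — and it independently drives the outcome. That makes it a confounder, so the causal comparison is within serve type levels.
Standardising Kimura to the population serve type mix: 0.330·63/101 + 0.670·229/699 = 0.425.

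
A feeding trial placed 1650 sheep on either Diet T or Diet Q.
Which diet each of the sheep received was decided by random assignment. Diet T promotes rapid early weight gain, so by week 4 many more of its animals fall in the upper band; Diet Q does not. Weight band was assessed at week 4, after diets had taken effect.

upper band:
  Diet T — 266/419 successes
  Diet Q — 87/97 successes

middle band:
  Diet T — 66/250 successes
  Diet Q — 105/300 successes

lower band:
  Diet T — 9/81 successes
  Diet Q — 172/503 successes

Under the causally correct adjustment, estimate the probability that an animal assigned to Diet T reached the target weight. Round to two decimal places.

0.45

Diet Q is higher inside every week-4 weight band stratum but Diet T is higher in aggregate. Whether to stratify depends on how week-4 weight band relates to the diet.
Week-4 weight band lies on the pathway diet → week-4 weight band → outcome, so adjusting for it blocks the indirect effect. For the total causal effect of diet, use the unadjusted pooled rates.
So P(outcome | do(Diet T)) is just the pooled rate for Diet T: 341/750 = 0.455.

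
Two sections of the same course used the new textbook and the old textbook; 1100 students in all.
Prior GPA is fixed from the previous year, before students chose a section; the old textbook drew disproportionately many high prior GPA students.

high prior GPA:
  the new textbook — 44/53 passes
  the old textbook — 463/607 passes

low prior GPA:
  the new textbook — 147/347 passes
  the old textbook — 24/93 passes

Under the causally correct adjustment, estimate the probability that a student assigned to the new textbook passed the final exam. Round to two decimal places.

the new textbook is higher inside every prior GPA band stratum but the old textbook is higher in aggregate. Whether to stratify depends on how prior GPA band relates to the teaching method.
Prior GPA band satisfies the back-door criterion: it is not a descendant of the teaching method, and it blocks the spurious path from teaching method to outcome. Adjusting for it (i.e., using the within-prior GPA band rates) gives the causal effect.
Standardising the new textbook to the population prior GPA band mix: 0.600·44/53 + 0.400·147/347 = 0.668.

0.67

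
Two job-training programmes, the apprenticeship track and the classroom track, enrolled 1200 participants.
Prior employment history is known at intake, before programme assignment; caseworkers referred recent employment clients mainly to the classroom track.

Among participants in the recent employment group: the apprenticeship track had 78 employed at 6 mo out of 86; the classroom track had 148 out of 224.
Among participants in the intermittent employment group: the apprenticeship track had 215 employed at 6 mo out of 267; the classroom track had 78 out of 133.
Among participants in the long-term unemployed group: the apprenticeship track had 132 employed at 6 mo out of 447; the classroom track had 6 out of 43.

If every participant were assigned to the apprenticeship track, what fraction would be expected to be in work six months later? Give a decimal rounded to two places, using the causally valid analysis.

the apprenticeship track is higher inside every prior employment history stratum but the classroom track is higher in aggregate. Whether to stratify depends on how prior employment history relates to the programme.
Since prior employment history is a pre-existing factor (not a product of the programme) and it affects the outcome on its own, it is a confounder. The stratified rates, not the pooled rate, identify the causal effect.
Standardising the apprenticeship track to the population prior employment history mix: 0.258·78/86 + 0.333·215/267 + 0.408·132/447 = 0.623.

0.62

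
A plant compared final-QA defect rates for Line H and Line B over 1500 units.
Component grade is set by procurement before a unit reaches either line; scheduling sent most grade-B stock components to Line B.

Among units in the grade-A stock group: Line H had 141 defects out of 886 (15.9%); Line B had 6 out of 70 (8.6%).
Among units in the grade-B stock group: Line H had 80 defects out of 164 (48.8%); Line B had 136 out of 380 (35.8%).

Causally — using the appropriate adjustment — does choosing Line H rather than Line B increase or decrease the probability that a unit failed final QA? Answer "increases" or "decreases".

The component grade-specific comparison favours Line B throughout, but the pooled figures favour Line H. The question is whether to condition on component grade.
The imbalance in component grade arose from how units were allocated, not from anything the line did; and component grade independently affects the outcome. The pooled gap is confounded — condition on component grade.
Within each level — grade-A stock: 15.9% vs 8.6%; grade-B stock: 48.8% vs 35.8% — Line B is lower every time.

increases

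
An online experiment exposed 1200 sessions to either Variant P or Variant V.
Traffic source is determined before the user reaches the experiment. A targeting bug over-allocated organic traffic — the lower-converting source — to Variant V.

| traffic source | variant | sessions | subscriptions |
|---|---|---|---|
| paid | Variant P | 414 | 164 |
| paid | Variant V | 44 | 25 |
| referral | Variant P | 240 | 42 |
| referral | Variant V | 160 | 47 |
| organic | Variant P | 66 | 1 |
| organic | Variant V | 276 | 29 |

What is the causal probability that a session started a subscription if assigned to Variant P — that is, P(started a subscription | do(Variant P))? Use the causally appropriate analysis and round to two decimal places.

Variant V is higher inside every traffic source stratum but Variant P is higher in aggregate. Whether to stratify depends on how traffic source relates to the variant.
Traffic source is set before the variant has any effect — it is not caused by the variant — and it independently drives the outcome. That makes it a confounder, so the causal comparison is within traffic source levels.
Standardising Variant P to the population traffic source mix: 0.382·164/414 + 0.333·42/240 + 0.285·1/66 = 0.214.

0.21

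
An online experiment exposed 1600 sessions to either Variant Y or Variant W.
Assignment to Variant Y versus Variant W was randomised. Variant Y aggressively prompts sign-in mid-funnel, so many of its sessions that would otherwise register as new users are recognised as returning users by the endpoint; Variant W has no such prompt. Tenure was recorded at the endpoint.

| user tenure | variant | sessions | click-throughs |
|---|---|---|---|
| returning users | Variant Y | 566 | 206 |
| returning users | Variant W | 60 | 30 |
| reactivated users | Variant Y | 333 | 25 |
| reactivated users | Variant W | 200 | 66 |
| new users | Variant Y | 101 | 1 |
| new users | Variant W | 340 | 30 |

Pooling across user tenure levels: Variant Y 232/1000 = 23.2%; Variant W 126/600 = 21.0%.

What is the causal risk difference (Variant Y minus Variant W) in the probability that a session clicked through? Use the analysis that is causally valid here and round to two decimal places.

+0.02

The distribution of user tenure is itself part of what the variant does — it is an intermediate outcome. Holding it fixed would remove that part of the effect; the total effect is the pooled difference.
The causal difference is the pooled difference: 0.232 − 0.210 = +0.022.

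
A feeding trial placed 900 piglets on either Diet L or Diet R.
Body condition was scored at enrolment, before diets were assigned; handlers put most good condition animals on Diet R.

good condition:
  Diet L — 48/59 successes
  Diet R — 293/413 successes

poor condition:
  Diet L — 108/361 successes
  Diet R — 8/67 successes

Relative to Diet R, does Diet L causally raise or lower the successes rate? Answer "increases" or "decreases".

increases

Since starting body condition is a pre-existing factor (not a product of the diet) and it affects the outcome on its own, it is a confounder. The stratified rates, not the pooled rate, identify the causal effect.
Within each level — good condition: 81.4% vs 70.9%; poor condition: 29.9% vs 11.9% — Diet L is higher every time.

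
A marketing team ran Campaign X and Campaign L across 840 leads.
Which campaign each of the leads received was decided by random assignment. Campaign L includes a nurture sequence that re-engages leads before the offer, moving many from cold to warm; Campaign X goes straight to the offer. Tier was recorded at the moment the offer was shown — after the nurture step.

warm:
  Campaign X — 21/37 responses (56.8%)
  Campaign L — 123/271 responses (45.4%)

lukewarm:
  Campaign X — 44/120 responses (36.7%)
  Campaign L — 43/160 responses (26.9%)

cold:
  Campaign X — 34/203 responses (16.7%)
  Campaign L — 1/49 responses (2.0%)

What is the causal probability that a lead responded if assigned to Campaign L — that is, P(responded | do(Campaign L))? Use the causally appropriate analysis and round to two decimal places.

0.35

Within every engagement tier level Campaign X has the higher rate, yet pooled Campaign L does — Simpson's reversal.
Engagement tier is recorded after the campaign and is itself shifted by it — it sits on the causal path from campaign to outcome. Conditioning on a mediator would strip out part of the effect we want; the pooled comparison gives the total causal effect.
So P(outcome | do(Campaign L)) is just the pooled rate for Campaign L: 167/480 = 0.348.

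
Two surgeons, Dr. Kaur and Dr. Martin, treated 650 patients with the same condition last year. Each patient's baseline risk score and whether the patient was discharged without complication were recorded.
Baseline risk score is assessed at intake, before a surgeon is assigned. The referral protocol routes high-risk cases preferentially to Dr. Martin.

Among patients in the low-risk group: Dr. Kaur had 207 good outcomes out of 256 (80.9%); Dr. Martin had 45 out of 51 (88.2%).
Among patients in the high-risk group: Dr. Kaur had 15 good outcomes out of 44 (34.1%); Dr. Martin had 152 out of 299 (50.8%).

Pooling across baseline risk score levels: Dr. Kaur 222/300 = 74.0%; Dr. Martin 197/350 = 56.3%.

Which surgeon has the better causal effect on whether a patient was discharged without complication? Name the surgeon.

Dr. Martin

The stratified and pooled comparisons disagree (Dr. Martin wins within each baseline risk score; Dr. Kaur wins overall), so the answer turns on the causal role of baseline risk score.
Baseline risk score is set before the surgeon has any effect — it is not caused by the surgeon — and it independently drives the outcome. That makes it a confounder, so the causal comparison is within baseline risk score levels.
Within each level — low-risk: 80.9% vs 88.2%; high-risk: 34.1% vs 50.8% — Dr. Martin is higher every time.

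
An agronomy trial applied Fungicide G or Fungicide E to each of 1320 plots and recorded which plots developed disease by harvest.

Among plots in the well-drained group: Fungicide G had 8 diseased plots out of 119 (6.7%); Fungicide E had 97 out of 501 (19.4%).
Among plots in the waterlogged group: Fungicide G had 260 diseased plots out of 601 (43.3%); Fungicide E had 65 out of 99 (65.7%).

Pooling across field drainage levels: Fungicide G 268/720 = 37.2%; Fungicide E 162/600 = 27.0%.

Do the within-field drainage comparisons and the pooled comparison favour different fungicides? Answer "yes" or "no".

Within each field drainage level (well-drained 6.7% vs 19.4%; waterlogged 43.3% vs 65.7%), Fungicide G has the lower rate every time. Pooled: 37.2% vs 27.0% — Fungicide E has the lower rate overall. The two comparisons disagree.

yes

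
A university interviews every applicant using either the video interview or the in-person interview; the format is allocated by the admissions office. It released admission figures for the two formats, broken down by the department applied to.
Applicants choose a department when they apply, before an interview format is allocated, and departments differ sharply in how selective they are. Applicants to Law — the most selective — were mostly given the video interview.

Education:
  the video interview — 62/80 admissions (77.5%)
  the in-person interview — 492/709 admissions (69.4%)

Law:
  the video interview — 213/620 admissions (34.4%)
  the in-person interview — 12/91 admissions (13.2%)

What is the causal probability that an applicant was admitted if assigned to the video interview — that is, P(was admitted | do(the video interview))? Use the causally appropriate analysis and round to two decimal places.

0.57

Within every department level the video interview has the higher rate, yet pooled the in-person interview does — Simpson's reversal.
Nothing the interview format does changes department; the imbalance is an allocation artefact. With department also predicting the outcome, the pooled figure is confounded, and the within-stratum comparison is the causal one.
Standardising the video interview to the population department mix: 0.526·62/80 + 0.474·213/620 = 0.570.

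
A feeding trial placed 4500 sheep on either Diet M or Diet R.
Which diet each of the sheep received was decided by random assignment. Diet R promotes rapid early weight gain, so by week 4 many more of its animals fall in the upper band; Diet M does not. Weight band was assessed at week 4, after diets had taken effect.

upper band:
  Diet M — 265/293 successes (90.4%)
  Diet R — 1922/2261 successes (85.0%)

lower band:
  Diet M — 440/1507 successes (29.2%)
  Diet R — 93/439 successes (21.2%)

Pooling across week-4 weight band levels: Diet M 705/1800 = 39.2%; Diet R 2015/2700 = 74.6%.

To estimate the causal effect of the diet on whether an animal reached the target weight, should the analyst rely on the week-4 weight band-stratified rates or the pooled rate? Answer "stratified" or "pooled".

pooled

The stratified and pooled comparisons disagree (Diet M wins within each week-4 weight band; Diet R wins overall), so the answer turns on the causal role of week-4 weight band.
The distribution of week-4 weight band is itself part of what the diet does — it is an intermediate outcome. Holding it fixed would remove that part of the effect; the total effect is the pooled difference.
Pooled: Diet M 39.2% vs Diet R 74.6%; Diet R is higher overall.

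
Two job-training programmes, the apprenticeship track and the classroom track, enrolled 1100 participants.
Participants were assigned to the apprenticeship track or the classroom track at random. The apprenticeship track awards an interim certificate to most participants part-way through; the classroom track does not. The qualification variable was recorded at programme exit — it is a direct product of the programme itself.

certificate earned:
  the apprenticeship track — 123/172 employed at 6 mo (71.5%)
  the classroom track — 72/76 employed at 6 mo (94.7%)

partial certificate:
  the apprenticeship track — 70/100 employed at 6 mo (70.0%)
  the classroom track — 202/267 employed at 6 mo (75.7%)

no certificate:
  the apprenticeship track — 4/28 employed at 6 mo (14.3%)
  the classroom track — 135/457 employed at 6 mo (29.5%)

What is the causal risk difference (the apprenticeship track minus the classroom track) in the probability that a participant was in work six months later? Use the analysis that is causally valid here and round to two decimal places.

The stratified and pooled comparisons disagree (the classroom track wins within each qualification attained during the programme; the apprenticeship track wins overall), so the answer turns on the causal role of qualification attained during the programme.
The distribution of qualification attained during the programme is itself part of what the programme does — it is an intermediate outcome. Holding it fixed would remove that part of the effect; the total effect is the pooled difference.
The causal difference is the pooled difference: 0.657 − 0.511 = +0.145.

+0.15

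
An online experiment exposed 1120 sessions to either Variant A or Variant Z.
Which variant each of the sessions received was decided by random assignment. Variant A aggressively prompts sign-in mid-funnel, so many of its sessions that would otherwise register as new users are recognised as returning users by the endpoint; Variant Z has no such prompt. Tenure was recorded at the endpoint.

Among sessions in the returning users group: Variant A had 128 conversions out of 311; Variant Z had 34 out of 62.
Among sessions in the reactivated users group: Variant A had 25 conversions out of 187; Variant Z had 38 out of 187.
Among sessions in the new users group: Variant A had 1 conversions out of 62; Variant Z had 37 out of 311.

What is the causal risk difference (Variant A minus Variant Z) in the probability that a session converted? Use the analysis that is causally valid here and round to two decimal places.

The user tenure-specific comparison favours Variant Z throughout, but the pooled figures favour Variant A. The question is whether to condition on user tenure.
User tenure is recorded after the variant and is itself shifted by it — it sits on the causal path from variant to outcome. Conditioning on a mediator would strip out part of the effect we want; the pooled comparison gives the total causal effect.
The causal difference is the pooled difference: 0.275 − 0.195 = +0.080.

+0.08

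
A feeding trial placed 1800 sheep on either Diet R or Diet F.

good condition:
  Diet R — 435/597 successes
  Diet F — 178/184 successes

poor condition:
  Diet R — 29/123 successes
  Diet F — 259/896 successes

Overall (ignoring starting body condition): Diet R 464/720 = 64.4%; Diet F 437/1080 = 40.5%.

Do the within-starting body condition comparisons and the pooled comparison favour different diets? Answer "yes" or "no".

Within each starting body condition level (good condition 72.9% vs 96.7%; poor condition 23.6% vs 28.9%), Diet F has the higher rate every time. Pooled: 64.4% vs 40.5% — Diet R has the higher rate overall. The two comparisons disagree.

yes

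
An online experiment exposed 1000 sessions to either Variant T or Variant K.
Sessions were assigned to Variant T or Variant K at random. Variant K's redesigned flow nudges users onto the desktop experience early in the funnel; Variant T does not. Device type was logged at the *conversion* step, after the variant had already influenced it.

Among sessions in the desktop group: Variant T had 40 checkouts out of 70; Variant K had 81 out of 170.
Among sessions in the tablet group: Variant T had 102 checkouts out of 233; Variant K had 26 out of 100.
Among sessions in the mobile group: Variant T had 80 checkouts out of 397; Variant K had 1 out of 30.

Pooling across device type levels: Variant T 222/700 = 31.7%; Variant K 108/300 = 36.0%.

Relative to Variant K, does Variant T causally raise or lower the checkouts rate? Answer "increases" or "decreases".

decreases

Device type here is a post-treatment variable shaped by the variant; conditioning on it would introduce bias rather than remove it. The overall comparison is the causal one.
Pooled: Variant T 31.7% vs Variant K 36.0%; Variant K is higher overall.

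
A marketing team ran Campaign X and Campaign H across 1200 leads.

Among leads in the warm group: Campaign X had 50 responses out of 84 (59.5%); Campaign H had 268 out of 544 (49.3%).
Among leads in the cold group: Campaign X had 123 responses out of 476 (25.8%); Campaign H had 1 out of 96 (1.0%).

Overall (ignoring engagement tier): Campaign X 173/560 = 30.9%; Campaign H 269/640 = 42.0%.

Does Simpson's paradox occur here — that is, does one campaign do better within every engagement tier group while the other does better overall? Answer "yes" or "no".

yes

Within each engagement tier level (warm 59.5% vs 49.3%; cold 25.8% vs 1.0%), Campaign X has the higher rate every time. Pooled: 30.9% vs 42.0% — Campaign H has the higher rate overall. The two comparisons disagree.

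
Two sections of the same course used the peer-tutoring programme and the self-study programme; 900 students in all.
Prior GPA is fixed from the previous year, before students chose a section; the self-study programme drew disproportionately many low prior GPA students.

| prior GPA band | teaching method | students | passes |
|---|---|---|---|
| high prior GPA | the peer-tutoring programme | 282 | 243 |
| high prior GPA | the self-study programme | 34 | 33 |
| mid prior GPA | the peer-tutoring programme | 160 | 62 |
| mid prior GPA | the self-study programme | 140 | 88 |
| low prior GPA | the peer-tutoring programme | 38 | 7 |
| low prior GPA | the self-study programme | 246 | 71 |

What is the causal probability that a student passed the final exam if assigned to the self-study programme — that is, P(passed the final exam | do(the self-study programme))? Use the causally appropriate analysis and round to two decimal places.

0.64

Since prior GPA band is a pre-existing factor (not a product of the teaching method) and it affects the outcome on its own, it is a confounder. The stratified rates, not the pooled rate, identify the causal effect.
Standardising the self-study programme to the population prior GPA band mix: 0.351·33/34 + 0.333·88/140 + 0.316·71/246 = 0.641.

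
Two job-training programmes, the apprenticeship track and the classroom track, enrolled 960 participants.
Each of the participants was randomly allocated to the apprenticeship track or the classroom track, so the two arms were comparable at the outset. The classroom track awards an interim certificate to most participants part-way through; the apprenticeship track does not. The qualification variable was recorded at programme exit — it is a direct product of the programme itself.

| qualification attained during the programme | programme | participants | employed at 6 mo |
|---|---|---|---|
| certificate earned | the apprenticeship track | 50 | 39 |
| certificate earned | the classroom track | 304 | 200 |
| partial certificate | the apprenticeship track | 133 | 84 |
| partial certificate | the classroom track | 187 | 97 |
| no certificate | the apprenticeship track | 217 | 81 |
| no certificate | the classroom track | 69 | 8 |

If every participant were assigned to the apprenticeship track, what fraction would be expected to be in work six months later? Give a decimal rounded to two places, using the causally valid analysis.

0.51

The distribution of qualification attained during the programme is itself part of what the programme does — it is an intermediate outcome. Holding it fixed would remove that part of the effect; the total effect is the pooled difference.
So P(outcome | do(the apprenticeship track)) is just the pooled rate for the apprenticeship track: 204/400 = 0.510.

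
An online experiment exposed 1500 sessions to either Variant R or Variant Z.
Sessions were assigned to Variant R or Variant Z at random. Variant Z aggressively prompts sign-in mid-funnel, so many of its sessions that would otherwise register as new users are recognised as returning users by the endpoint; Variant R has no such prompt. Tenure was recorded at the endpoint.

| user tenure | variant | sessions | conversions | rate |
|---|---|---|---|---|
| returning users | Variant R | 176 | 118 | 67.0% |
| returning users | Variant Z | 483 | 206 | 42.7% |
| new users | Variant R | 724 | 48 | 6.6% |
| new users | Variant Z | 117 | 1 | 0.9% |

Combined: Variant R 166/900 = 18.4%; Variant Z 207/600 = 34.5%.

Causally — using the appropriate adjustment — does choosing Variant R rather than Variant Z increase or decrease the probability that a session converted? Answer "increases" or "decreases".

Stratifying would compare variants among sessions the variants themselves sorted into user tenure groups — a form of selection on an intermediate. The unconditioned pooled rates give the total causal effect.
Pooled: Variant R 18.4% vs Variant Z 34.5%; Variant Z is higher overall.

decreases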